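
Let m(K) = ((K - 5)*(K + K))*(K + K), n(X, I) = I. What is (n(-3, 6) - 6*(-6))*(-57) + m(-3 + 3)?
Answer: -2394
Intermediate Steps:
m(K) = 4*K²*(-5 + K) (m(K) = ((-5 + K)*(2*K))*(2*K) = (2*K*(-5 + K))*(2*K) = 4*K²*(-5 + K))
(n(-3, 6) - 6*(-6))*(-57) + m(-3 + 3) = (6 - 6*(-6))*(-57) + 4*(-3 + 3)²*(-5 + (-3 + 3)) = (6 + 36)*(-57) + 4*0²*(-5 + 0) = 42*(-57) + 4*0*(-5) = -2394 + 0 = -2394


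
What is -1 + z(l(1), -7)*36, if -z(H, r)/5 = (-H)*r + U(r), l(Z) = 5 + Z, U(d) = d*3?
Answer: -3781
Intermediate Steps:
U(d) = 3*d
z(H, r) = -15*r + 5*H*r (z(H, r) = -5*((-H)*r + 3*r) = -5*(-H*r + 3*r) = -5*(3*r - H*r) = -15*r + 5*H*r)
-1 + z(l(1), -7)*36 = -1 + (5*(-7)*(-3 + (5 + 1)))*36 = -1 + (5*(-7)*(-3 + 6))*36 = -1 + (5*(-7)*3)*36 = -1 - 105*36 = -1 - 3780 = -3781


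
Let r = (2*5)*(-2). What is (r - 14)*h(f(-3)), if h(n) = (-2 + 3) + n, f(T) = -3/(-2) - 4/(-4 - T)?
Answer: -221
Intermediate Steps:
f(T) = 3/2 - 4/(-4 - T) (f(T) = -3*(-½) - 4/(-4 - T) = 3/2 - 4/(-4 - T))
h(n) = 1 + n
r = -20 (r = 10*(-2) = -20)
(r - 14)*h(f(-3)) = (-20 - 14)*(1 + (20 + 3*(-3))/(2*(4 - 3))) = -34*(1 + (½)*(20 - 9)/1) = -34*(1 + (½)*1*11) = -34*(1 + 11/2) = -34*13/2 = -221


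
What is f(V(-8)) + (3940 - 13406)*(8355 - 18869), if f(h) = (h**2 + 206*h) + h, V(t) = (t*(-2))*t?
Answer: 99515412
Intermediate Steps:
V(t) = -2*t**2 (V(t) = (-2*t)*t = -2*t**2)
f(h) = h**2 + 207*h
f(V(-8)) + (3940 - 13406)*(8355 - 18869) = (-2*(-8)**2)*(207 - 2*(-8)**2) + (3940 - 13406)*(8355 - 18869) = (-2*64)*(207 - 2*64) - 9466*(-10514) = -128*(207 - 128) + 99525524 = -128*79 + 99525524 = -10112 + 99525524 = 99515412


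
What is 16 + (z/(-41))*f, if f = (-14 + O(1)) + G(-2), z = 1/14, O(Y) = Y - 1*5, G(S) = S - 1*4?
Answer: 4604/287 ≈ 16.042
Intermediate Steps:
G(S) = -4 + S (G(S) = S - 4 = -4 + S)
O(Y) = -5 + Y (O(Y) = Y - 5 = -5 + Y)
z = 1/14 ≈ 0.071429
f = -24 (f = (-14 + (-5 + 1)) + (-4 - 2) = (-14 - 4) - 6 = -18 - 6 = -24)
16 + (z/(-41))*f = 16 + ((1/14)/(-41))*(-24) = 16 + ((1/14)*(-1/41))*(-24) = 16 - 1/574*(-24) = 16 + 12/287 = 4604/287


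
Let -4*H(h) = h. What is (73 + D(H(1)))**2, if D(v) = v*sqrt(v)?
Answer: (584 - I)**2/64 ≈ 5329.0 - 18.25*I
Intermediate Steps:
H(h) = -h/4
D(v) = v**(3/2)
(73 + D(H(1)))**2 = (73 + (-1/4*1)**(3/2))**2 = (73 + (-1/4)**(3/2))**2 = (73 - I/8)**2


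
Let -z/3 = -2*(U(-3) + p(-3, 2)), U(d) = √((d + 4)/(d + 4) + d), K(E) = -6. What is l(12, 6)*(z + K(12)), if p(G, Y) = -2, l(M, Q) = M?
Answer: -216 + 72*I*√2 ≈ -216.0 + 101.82*I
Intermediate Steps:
U(d) = √(1 + d) (U(d) = √((4 + d)/(4 + d) + d) = √(1 + d))
z = -12 + 6*I*√2 (z = -(-6)*(√(1 - 3) - 2) = -(-6)*(√(-2) - 2) = -(-6)*(I*√2 - 2) = -(-6)*(-2 + I*√2) = -3*(4 - 2*I*√2) = -12 + 6*I*√2 ≈ -12.0 + 8.4853*I)
l(12, 6)*(z + K(12)) = 12*((-12 + 6*I*√2) - 6) = 12*(-18 + 6*I*√2) = -216 + 72*I*√2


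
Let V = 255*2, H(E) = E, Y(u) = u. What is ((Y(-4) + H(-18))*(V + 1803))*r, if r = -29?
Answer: 1475694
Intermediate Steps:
V = 510
((Y(-4) + H(-18))*(V + 1803))*r = ((-4 - 18)*(510 + 1803))*(-29) = -22*2313*(-29) = -50886*(-29) = 1475694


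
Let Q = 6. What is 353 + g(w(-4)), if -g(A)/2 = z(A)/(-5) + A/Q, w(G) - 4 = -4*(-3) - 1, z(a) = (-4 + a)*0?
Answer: 348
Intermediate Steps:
z(a) = 0
w(G) = 15 (w(G) = 4 + (-4*(-3) - 1) = 4 + (12 - 1) = 4 + 11 = 15)
g(A) = -A/3 (g(A) = -2*(0/(-5) + A/6) = -2*(0*(-⅕) + A*(⅙)) = -2*(0 + A/6) = -A/3)
353 + g(w(-4)) = 353 - ⅓*15 = 353 - 5 = 348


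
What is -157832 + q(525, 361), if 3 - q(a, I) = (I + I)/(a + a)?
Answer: -82860586/525 ≈ -1.5783e+5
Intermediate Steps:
q(a, I) = 3 - I/a (q(a, I) = 3 - (I + I)/(a + a) = 3 - 2*I/(2*a) = 3 - 2*I*1/(2*a) = 3 - I/a)
-157832 + q(525, 361) = -157832 + (3 - 1*361/525) = -157832 + (3 - 1*361*1/525) = -157832 + (3 - 361/525) = -157832 + 1214/525 = -82860586/525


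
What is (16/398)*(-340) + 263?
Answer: 49617/199 ≈ 249.33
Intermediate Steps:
(16/398)*(-340) + 263 = (16*(1/398))*(-340) + 263 = (8/199)*(-340) + 263 = -2720/199 + 263 = 49617/199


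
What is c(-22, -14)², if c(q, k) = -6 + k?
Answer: 400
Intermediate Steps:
c(-22, -14)² = (-6 - 14)² = (-20)² = 400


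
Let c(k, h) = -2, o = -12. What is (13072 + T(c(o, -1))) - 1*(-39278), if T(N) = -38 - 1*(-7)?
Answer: 52319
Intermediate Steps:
T(N) = -31 (T(N) = -38 + 7 = -31)
(13072 + T(c(o, -1))) - 1*(-39278) = (13072 - 31) - 1*(-39278) = 13041 + 39278 = 52319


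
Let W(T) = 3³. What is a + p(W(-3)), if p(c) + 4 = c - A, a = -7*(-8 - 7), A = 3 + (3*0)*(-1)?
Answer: 125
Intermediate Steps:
W(T) = 27
A = 3 (A = 3 + 0*(-1) = 3 + 0 = 3)
a = 105 (a = -7*(-15) = 105)
p(c) = -7 + c (p(c) = -4 + (c - 1*3) = -4 + (c - 3) = -4 + (-3 + c) = -7 + c)
a + p(W(-3)) = 105 + (-7 + 27) = 105 + 20 = 125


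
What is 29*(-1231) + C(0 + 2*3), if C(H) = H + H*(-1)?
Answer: -35699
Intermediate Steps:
C(H) = 0 (C(H) = H - H = 0)
29*(-1231) + C(0 + 2*3) = 29*(-1231) + 0 = -35699 + 0 = -35699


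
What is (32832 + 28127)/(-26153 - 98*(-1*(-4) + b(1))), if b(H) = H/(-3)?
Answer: -182877/79537 ≈ -2.2993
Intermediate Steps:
b(H) = -H/3 (b(H) = H*(-⅓) = -H/3)
(32832 + 28127)/(-26153 - 98*(-1*(-4) + b(1))) = (32832 + 28127)/(-26153 - 98*(-1*(-4) - ⅓*1)) = 60959/(-26153 - 98*(4 - ⅓)) = 60959/(-26153 - 98*11/3) = 60959/(-26153 - 1078/3) = 60959/(-79537/3) = 60959*(-3/79537) = -182877/79537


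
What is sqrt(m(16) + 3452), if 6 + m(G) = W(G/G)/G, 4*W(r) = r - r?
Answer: sqrt(3446) ≈ 58.703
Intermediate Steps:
W(r) = 0 (W(r) = (r - r)/4 = (1/4)*0 = 0)
m(G) = -6 (m(G) = -6 + 0/G = -6 + 0 = -6)
sqrt(m(16) + 3452) = sqrt(-6 + 3452) = sqrt(3446)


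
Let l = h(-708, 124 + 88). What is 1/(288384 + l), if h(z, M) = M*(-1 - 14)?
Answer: 1/285204 ≈ 3.5063e-6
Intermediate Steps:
h(z, M) = -15*M (h(z, M) = M*(-15) = -15*M)
l = -3180 (l = -15*(124 + 88) = -15*212 = -3180)
1/(288384 + l) = 1/(288384 - 3180) = 1/285204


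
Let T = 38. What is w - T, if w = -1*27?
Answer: -65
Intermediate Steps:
w = -27
w - T = -27 - 1*38 = -27 - 38 = -65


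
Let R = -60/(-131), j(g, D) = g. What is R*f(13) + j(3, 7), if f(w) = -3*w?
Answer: -1947/131 ≈ -14.863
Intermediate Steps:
R = 60/131 (R = -60*(-1/131) = 60/131 ≈ 0.45802)
R*f(13) + j(3, 7) = 60*(-3*13)/131 + 3 = (60/131)*(-39) + 3 = -2340/131 + 3 = -1947/131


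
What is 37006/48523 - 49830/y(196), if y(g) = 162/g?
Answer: -78983769778/1310121 ≈ -60287.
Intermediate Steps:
37006/48523 - 49830/y(196) = 37006/48523 - 49830/(162/196) = 37006*(1/48523) - 49830/(162*(1/196)) = 37006/48523 - 49830/81/98 = 37006/48523 - 49830*98/81 = 37006/48523 - 1627780/27 = -78983769778/1310121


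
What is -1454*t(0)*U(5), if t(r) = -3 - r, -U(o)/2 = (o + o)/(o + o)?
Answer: -8724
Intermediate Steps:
U(o) = -2 (U(o) = -2*(o + o)/(o + o) = -2*2*o/(2*o) = -2*2*o*1/(2*o) = -2*1 = -2)
-1454*t(0)*U(5) = -1454*(-3 - 1*0)*(-2) = -1454*(-3 + 0)*(-2) = -(-4362)*(-2) = -1454*6 = -8724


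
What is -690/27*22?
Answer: -5060/9 ≈ -562.22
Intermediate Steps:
-690/27*22 = -15*46/27*22 = -230/9*22 = -5060/9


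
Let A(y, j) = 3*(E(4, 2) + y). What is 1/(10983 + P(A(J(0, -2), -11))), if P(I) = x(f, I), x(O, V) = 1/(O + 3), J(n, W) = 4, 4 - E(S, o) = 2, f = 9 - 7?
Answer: 5/54916 ≈ 9.1048e-5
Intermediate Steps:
f = 2
E(S, o) = 2 (E(S, o) = 4 - 1*2 = 4 - 2 = 2)
x(O, V) = 1/(3 + O)
A(y, j) = 6 + 3*y (A(y, j) = 3*(2 + y) = 6 + 3*y)
P(I) = ⅕ (P(I) = 1/(3 + 2) = 1/5 = ⅕)
1/(10983 + P(A(J(0, -2), -11))) = 1/(10983 + ⅕) = 1/(54916/5) = 5/54916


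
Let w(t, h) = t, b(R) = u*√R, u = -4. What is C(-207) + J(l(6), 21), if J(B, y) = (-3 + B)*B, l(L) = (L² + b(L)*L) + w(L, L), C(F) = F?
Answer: 4887 - 1944*√6 ≈ 125.19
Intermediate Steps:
b(R) = -4*√R
l(L) = L + L² - 4*L^(3/2) (l(L) = (L² + (-4*√L)*L) + L = (L² - 4*L^(3/2)) + L = L + L² - 4*L^(3/2))
J(B, y) = B*(-3 + B)
C(-207) + J(l(6), 21) = -207 + (6 + 6² - 24*√6)*(-3 + (6 + 6² - 24*√6)) = -207 + (6 + 36 - 24*√6)*(-3 + (6 + 36 - 24*√6)) = -207 + (42 - 24*√6)*(-3 + (42 - 24*√6)) = -207 + (42 - 24*√6)*(39 - 24*√6) = -207 + (39 - 24*√6)*(42 - 24*√6)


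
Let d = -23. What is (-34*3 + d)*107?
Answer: -13375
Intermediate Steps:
(-34*3 + d)*107 = (-34*3 - 23)*107 = (-102 - 23)*107 = -125*107 = -13375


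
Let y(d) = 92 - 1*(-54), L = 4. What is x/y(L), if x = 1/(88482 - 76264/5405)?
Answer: 5405/69812666116 ≈ 7.7421e-8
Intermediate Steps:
x = 5405/478168946 (x = 1/(88482 - 76264*1/5405) = 1/(88482 - 76264/5405) = 1/(478168946/5405) = 5405/478168946 ≈ 1.1304e-5)
y(d) = 146 (y(d) = 92 + 54 = 146)
x/y(L) = (5405/478168946)/146 = (5405/478168946)*(1/146) = 5405/69812666116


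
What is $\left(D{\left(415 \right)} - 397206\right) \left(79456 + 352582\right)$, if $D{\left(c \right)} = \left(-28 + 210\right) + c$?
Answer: $-171350159142$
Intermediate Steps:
$D{\left(c \right)} = 182 + c$
$\left(D{\left(415 \right)} - 397206\right) \left(79456 + 352582\right) = \left(\left(182 + 415\right) - 397206\right) \left(79456 + 352582\right) = \left(597 - 397206\right) 432038 = \left(-396609\right) 432038 = -171350159142$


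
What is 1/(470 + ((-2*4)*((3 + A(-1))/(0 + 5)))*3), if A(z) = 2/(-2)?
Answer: 5/2302 ≈ 0.0021720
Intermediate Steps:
A(z) = -1 (A(z) = 2*(-1/2) = -1)
1/(470 + ((-2*4)*((3 + A(-1))/(0 + 5)))*3) = 1/(470 + ((-2*4)*((3 - 1)/(0 + 5)))*3) = 1/(470 - 16/5*3) = 1/(470 - 48/5) = 1/(2302/5) = 5/2302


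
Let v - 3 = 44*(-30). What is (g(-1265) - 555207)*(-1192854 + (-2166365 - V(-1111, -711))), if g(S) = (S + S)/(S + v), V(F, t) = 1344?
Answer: 2408754007977236/1291 ≈ 1.8658e+12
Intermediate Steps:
v = -1317 (v = 3 + 44*(-30) = 3 - 1320 = -1317)
g(S) = 2*S/(-1317 + S) (g(S) = (S + S)/(S - 1317) = (2*S)/(-1317 + S) = 2*S/(-1317 + S))
(g(-1265) - 555207)*(-1192854 + (-2166365 - V(-1111, -711))) = (2*(-1265)/(-1317 - 1265) - 555207)*(-1192854 + (-2166365 - 1*1344)) = (2*(-1265)/(-2582) - 555207)*(-1192854 + (-2166365 - 1344)) = (2*(-1265)*(-1/2582) - 555207)*(-1192854 - 2167709) = (1265/1291 - 555207)*(-3360563) = -716770972/1291*(-3360563) = 2408754007977236/1291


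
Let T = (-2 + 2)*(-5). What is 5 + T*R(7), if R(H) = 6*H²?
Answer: 5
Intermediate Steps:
T = 0 (T = 0*(-5) = 0)
5 + T*R(7) = 5 + 0*(6*7²) = 5 + 0*(6*49) = 5 + 0*294 = 5 + 0 = 5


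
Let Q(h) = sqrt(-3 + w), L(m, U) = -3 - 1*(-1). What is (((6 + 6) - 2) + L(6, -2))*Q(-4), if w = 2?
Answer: 8*I ≈ 8.0*I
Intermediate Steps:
L(m, U) = -2 (L(m, U) = -3 + 1 = -2)
Q(h) = I (Q(h) = sqrt(-3 + 2) = sqrt(-1) = I)
(((6 + 6) - 2) + L(6, -2))*Q(-4) = (((6 + 6) - 2) - 2)*I = ((12 - 2) - 2)*I = (10 - 2)*I = 8*I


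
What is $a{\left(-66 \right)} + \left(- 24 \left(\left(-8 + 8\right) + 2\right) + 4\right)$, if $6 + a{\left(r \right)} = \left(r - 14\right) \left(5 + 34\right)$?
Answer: $-3170$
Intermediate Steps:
$a{\left(r \right)} = -552 + 39 r$ ($a{\left(r \right)} = -6 + \left(r - 14\right) \left(5 + 34\right) = -6 + \left(-14 + r\right) 39 = -6 + \left(-546 + 39 r\right) = -552 + 39 r$)
$a{\left(-66 \right)} + \left(- 24 \left(\left(-8 + 8\right) + 2\right) + 4\right) = \left(-552 + 39 \left(-66\right)\right) + \left(- 24 \left(\left(-8 + 8\right) + 2\right) + 4\right) = \left(-552 - 2574\right) + \left(- 24 \left(0 + 2\right) + 4\right) = -3126 + \left(\left(-24\right) 2 + 4\right) = -3126 + \left(-48 + 4\right) = -3126 - 44 = -3170$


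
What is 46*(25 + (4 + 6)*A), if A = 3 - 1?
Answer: 2070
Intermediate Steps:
A = 2
46*(25 + (4 + 6)*A) = 46*(25 + (4 + 6)*2) = 46*(25 + 10*2) = 46*(25 + 20) = 46*45 = 2070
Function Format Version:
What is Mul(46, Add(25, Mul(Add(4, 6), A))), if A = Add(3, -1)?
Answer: 2070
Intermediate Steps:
A = 2
Mul(46, Add(25, Mul(Add(4, 6), A))) = Mul(46, Add(25, Mul(Add(4, 6), 2))) = Mul(46, Add(25, Mul(10, 2))) = Mul(46, Add(25, 20)) = Mul(46, 45) = 2070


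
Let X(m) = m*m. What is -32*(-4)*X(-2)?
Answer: 512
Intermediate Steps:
X(m) = m²
-32*(-4)*X(-2) = -32*(-4)*(-2)² = -(-128)*4 = -1*(-512) = 512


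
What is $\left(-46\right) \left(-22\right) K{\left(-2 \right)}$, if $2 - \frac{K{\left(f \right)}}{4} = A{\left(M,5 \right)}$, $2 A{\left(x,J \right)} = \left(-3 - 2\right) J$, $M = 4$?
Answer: $58696$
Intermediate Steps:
$A{\left(x,J \right)} = - \frac{5 J}{2}$ ($A{\left(x,J \right)} = \frac{\left(-3 - 2\right) J}{2} = \frac{\left(-5\right) J}{2} = - \frac{5 J}{2}$)
$K{\left(f \right)} = 58$ ($K{\left(f \right)} = 8 - 4 \left(\left(- \frac{5}{2}\right) 5\right) = 8 - -50 = 8 + 50 = 58$)
$\left(-46\right) \left(-22\right) K{\left(-2 \right)} = \left(-46\right) \left(-22\right) 58 = 1012 \cdot 58 = 58696$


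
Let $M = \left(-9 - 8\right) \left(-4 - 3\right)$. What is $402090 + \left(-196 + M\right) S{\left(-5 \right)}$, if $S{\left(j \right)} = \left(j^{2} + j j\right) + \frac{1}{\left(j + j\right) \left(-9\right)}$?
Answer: $\frac{35841523}{90} \approx 3.9824 \cdot 10^{5}$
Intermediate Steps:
$M = 119$ ($M = - 17 \left(-4 - 3\right) = \left(-17\right) \left(-7\right) = 119$)
$S{\left(j \right)} = 2 j^{2} - \frac{1}{18 j}$ ($S{\left(j \right)} = \left(j^{2} + j^{2}\right) + \frac{1}{2 j} \left(- \frac{1}{9}\right) = 2 j^{2} + \frac{1}{2 j} \left(- \frac{1}{9}\right) = 2 j^{2} - \frac{1}{18 j}$)
$402090 + \left(-196 + M\right) S{\left(-5 \right)} = 402090 + \left(-196 + 119\right) \frac{-1 + 36 \left(-5\right)^{3}}{18 \left(-5\right)} = 402090 - 77 \cdot \frac{1}{18} \left(- \frac{1}{5}\right) \left(-1 + 36 \left(-125\right)\right) = 402090 - 77 \cdot \frac{1}{18} \left(- \frac{1}{5}\right) \left(-1 - 4500\right) = 402090 - 77 \cdot \frac{1}{18} \left(- \frac{1}{5}\right) \left(-4501\right) = 402090 - \frac{346577}{90} = \frac{35841523}{90}$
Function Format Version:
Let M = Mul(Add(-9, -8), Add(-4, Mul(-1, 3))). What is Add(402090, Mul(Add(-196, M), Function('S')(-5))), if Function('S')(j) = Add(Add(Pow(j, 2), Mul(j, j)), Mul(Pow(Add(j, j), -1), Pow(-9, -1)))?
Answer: Rational(35841523, 90) ≈ 3.9824e+5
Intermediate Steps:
M = 119 (M = Mul(-17, Add(-4, -3)) = Mul(-17, -7) = 119)
Function('S')(j) = Add(Mul(2, Pow(j, 2)), Mul(Rational(-1, 18), Pow(j, -1))) (Function('S')(j) = Add(Add(Pow(j, 2), Pow(j, 2)), Mul(Pow(Mul(2, j), -1), Rational(-1, 9))) = Add(Mul(2, Pow(j, 2)), Mul(Mul(Rational(1, 2), Pow(j, -1)), Rational(-1, 9))) = Add(Mul(2, Pow(j, 2)), Mul(Rational(-1, 18), Pow(j, -1))))
Add(402090, Mul(Add(-196, M), Function('S')(-5))) = Add(402090, Mul(Add(-196, 119), Mul(Rational(1, 18), Pow(-5, -1), Add(-1, Mul(36, Pow(-5, 3)))))) = Add(402090, Mul(-77, Mul(Rational(1, 18), Rational(-1, 5), Add(-1, Mul(36, -125))))) = Add(402090, Mul(-77, Mul(Rational(1, 18), Rational(-1, 5), Add(-1, -4500)))) = Add(402090, Mul(-77, Mul(Rational(1, 18), Rational(-1, 5), -4501))) = Add(402090, Mul(-77, Rational(4501, 90))) = Add(402090, Rational(-346577, 90)) = Rational(35841523, 90)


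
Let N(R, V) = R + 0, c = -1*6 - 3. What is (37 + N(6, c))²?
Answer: 1849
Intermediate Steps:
c = -9 (c = -6 - 3 = -9)
N(R, V) = R
(37 + N(6, c))² = (37 + 6)² = 43² = 1849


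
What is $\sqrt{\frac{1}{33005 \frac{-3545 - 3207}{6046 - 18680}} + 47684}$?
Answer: $\frac{\sqrt{37001305491345601035}}{27856220} \approx 218.37$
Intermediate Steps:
$\sqrt{\frac{1}{33005 \frac{-3545 - 3207}{6046 - 18680}} + 47684} = \sqrt{\frac{1}{33005 \left(- \frac{6752}{-12634}\right)} + 47684} = \sqrt{\frac{1}{33005 \left(\left(-6752\right) \left(- \frac{1}{12634}\right)\right)} + 47684} = \sqrt{\frac{1}{33005 \cdot \frac{3376}{6317}} + 47684} = \sqrt{\frac{1}{33005} \cdot \frac{6317}{3376} + 47684} = \sqrt{\frac{6317}{111424880} + 47684} = \sqrt{\frac{5313183984237}{111424880}} = \frac{\sqrt{37001305491345601035}}{27856220}$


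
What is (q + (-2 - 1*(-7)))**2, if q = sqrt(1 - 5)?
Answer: 21 + 20*I ≈ 21.0 + 20.0*I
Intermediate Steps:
q = 2*I (q = sqrt(-4) = 2*I ≈ 2.0*I)
(q + (-2 - 1*(-7)))**2 = (2*I + (-2 - 1*(-7)))**2 = (2*I + (-2 + 7))**2 = (2*I + 5)**2 = (5 + 2*I)**2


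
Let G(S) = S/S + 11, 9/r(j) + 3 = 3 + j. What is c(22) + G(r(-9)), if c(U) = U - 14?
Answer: 20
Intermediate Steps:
c(U) = -14 + U
r(j) = 9/j (r(j) = 9/(-3 + (3 + j)) = 9/j)
G(S) = 12 (G(S) = 1 + 11 = 12)
c(22) + G(r(-9)) = (-14 + 22) + 12 = 8 + 12 = 20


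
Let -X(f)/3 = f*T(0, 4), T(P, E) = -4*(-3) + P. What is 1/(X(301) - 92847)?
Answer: -1/103683 ≈ -9.6448e-6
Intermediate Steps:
T(P, E) = 12 + P
X(f) = -36*f (X(f) = -3*f*(12 + 0) = -3*f*12 = -36*f)
1/(X(301) - 92847) = 1/(-36*301 - 92847) = 1/(-10836 - 92847) = 1/(-103683) = -1/103683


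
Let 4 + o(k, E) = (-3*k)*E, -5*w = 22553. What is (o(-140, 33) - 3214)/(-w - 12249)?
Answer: -1565/1138 ≈ -1.3752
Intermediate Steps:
w = -22553/5 (w = -⅕*22553 = -22553/5 ≈ -4510.6)
o(k, E) = -4 - 3*E*k (o(k, E) = -4 + (-3*k)*E = -4 - 3*E*k)
(o(-140, 33) - 3214)/(-w - 12249) = ((-4 - 3*33*(-140)) - 3214)/(-1*(-22553/5) - 12249) = ((-4 + 13860) - 3214)/(22553/5 - 12249) = (13856 - 3214)/(-38692/5) = 10642*(-5/38692) = -1565/1138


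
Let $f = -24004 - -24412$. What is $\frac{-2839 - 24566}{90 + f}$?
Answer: $- \frac{9135}{166} \approx -55.03$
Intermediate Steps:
$f = 408$ ($f = -24004 + 24412 = 408$)
$\frac{-2839 - 24566}{90 + f} = \frac{-2839 - 24566}{90 + 408} = - \frac{27405}{498} = \left(-27405\right) \frac{1}{498} = - \frac{9135}{166}$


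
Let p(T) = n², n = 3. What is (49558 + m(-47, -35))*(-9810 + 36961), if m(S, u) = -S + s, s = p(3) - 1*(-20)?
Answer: 1347612734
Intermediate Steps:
p(T) = 9 (p(T) = 3² = 9)
s = 29 (s = 9 - 1*(-20) = 9 + 20 = 29)
m(S, u) = 29 - S (m(S, u) = -S + 29 = 29 - S)
(49558 + m(-47, -35))*(-9810 + 36961) = (49558 + (29 - 1*(-47)))*(-9810 + 36961) = (49558 + (29 + 47))*27151 = (49558 + 76)*27151 = 49634*27151 = 1347612734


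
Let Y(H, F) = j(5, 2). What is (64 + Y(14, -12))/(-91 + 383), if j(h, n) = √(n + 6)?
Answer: 16/73 + √2/146 ≈ 0.22886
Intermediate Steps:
j(h, n) = √(6 + n)
Y(H, F) = 2*√2 (Y(H, F) = √(6 + 2) = √8 = 2*√2)
(64 + Y(14, -12))/(-91 + 383) = (64 + 2*√2)/(-91 + 383) = (64 + 2*√2)/292 = 16/73 + √2/146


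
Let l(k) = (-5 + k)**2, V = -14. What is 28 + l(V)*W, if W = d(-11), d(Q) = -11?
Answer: -3943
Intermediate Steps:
W = -11
28 + l(V)*W = 28 + (-5 - 14)**2*(-11) = 28 + (-19)**2*(-11) = 28 + 361*(-11) = 28 - 3971 = -3943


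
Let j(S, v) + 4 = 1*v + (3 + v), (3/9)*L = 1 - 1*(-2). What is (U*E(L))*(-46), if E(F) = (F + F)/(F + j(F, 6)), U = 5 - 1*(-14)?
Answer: -3933/5 ≈ -786.60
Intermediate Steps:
U = 19 (U = 5 + 14 = 19)
L = 9 (L = 3*(1 - 1*(-2)) = 3*(1 + 2) = 3*3 = 9)
j(S, v) = -1 + 2*v (j(S, v) = -4 + (1*v + (3 + v)) = -4 + (v + (3 + v)) = -4 + (3 + 2*v) = -1 + 2*v)
E(F) = 2*F/(11 + F) (E(F) = (F + F)/(F + (-1 + 2*6)) = (2*F)/(F + (-1 + 12)) = (2*F)/(F + 11) = (2*F)/(11 + F) = 2*F/(11 + F))
(U*E(L))*(-46) = (19*(2*9/(11 + 9)))*(-46) = (19*(2*9/20))*(-46) = (19*(2*9*(1/20)))*(-46) = (19*(9/10))*(-46) = (171/10)*(-46) = -3933/5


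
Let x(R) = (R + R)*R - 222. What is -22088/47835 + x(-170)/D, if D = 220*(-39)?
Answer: -98125289/13680810 ≈ -7.1725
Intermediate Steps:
D = -8580
x(R) = -222 + 2*R**2 (x(R) = (2*R)*R - 222 = 2*R**2 - 222 = -222 + 2*R**2)
-22088/47835 + x(-170)/D = -22088/47835 + (-222 + 2*(-170)**2)/(-8580) = -22088*1/47835 + (-222 + 2*28900)*(-1/8580) = -22088/47835 + (-222 + 57800)*(-1/8580) = -22088/47835 + 57578*(-1/8580) = -22088/47835 - 28789/4290 = -98125289/13680810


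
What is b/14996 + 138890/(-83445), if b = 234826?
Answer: 1751226113/125134122 ≈ 13.995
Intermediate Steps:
b/14996 + 138890/(-83445) = 234826/14996 + 138890/(-83445) = 234826*(1/14996) + 138890*(-1/83445) = 117413/7498 - 27778/16689 = 1751226113/125134122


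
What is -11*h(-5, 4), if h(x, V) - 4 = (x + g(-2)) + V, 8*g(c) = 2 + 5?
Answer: -341/8 ≈ -42.625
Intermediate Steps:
g(c) = 7/8 (g(c) = (2 + 5)/8 = (⅛)*7 = 7/8)
h(x, V) = 39/8 + V + x (h(x, V) = 4 + ((x + 7/8) + V) = 4 + ((7/8 + x) + V) = 4 + (7/8 + V + x) = 39/8 + V + x)
-11*h(-5, 4) = -11*(39/8 + 4 - 5) = -11*31/8 = -341/8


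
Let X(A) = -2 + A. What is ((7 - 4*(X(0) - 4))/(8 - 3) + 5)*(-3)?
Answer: -168/5 ≈ -33.600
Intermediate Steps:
((7 - 4*(X(0) - 4))/(8 - 3) + 5)*(-3) = ((7 - 4*((-2 + 0) - 4))/(8 - 3) + 5)*(-3) = ((7 - 4*(-2 - 4))/5 + 5)*(-3) = ((7 - 4*(-6))*(⅕) + 5)*(-3) = ((7 + 24)*(⅕) + 5)*(-3) = (31*(⅕) + 5)*(-3) = (31/5 + 5)*(-3) = (56/5)*(-3) = -168/5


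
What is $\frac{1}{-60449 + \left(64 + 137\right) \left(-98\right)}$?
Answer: $- \frac{1}{80147} \approx -1.2477 \cdot 10^{-5}$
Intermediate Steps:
$\frac{1}{-60449 + \left(64 + 137\right) \left(-98\right)} = \frac{1}{-60449 + 201 \left(-98\right)} = \frac{1}{-60449 - 19698} = \frac{1}{-80147} = - \frac{1}{80147}$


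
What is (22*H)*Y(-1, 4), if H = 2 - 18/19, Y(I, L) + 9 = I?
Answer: -4400/19 ≈ -231.58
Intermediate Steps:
Y(I, L) = -9 + I
H = 20/19 (H = 2 - 18*1/19 = 2 - 18/19 = 20/19 ≈ 1.0526)
(22*H)*Y(-1, 4) = (22*(20/19))*(-9 - 1) = (440/19)*(-10) = -4400/19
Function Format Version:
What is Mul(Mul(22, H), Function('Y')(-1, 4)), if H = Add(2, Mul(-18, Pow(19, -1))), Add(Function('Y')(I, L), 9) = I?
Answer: Rational(-4400, 19) ≈ -231.58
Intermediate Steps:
Function('Y')(I, L) = Add(-9, I)
H = Rational(20, 19) (H = Add(2, Mul(-18, Rational(1, 19))) = Add(2, Rational(-18, 19)) = Rational(20, 19) ≈ 1.0526)
Mul(Mul(22, H), Function('Y')(-1, 4)) = Mul(Mul(22, Rational(20, 19)), Add(-9, -1)) = Mul(Rational(440, 19), -10) = Rational(-4400, 19)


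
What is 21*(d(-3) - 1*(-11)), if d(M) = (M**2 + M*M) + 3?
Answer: 672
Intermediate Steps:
d(M) = 3 + 2*M**2 (d(M) = (M**2 + M**2) + 3 = 2*M**2 + 3 = 3 + 2*M**2)
21*(d(-3) - 1*(-11)) = 21*((3 + 2*(-3)**2) - 1*(-11)) = 21*((3 + 2*9) + 11) = 21*((3 + 18) + 11) = 21*(21 + 11) = 21*32 = 672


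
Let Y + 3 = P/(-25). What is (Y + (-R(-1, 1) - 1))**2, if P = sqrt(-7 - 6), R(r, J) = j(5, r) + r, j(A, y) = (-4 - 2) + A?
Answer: (50 + I*sqrt(13))**2/625 ≈ 3.9792 + 0.57689*I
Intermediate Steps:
j(A, y) = -6 + A
R(r, J) = -1 + r (R(r, J) = (-6 + 5) + r = -1 + r)
P = I*sqrt(13) (P = sqrt(-13) = I*sqrt(13) ≈ 3.6056*I)
Y = -3 - I*sqrt(13)/25 (Y = -3 + (I*sqrt(13))/(-25) = -3 + (I*sqrt(13))*(-1/25) = -3 - I*sqrt(13)/25 ≈ -3.0 - 0.14422*I)
(Y + (-R(-1, 1) - 1))**2 = ((-3 - I*sqrt(13)/25) + (-(-1 - 1) - 1))**2 = ((-3 - I*sqrt(13)/25) + (-1*(-2) - 1))**2 = ((-3 - I*sqrt(13)/25) + (2 - 1))**2 = ((-3 - I*sqrt(13)/25) + 1)**2 = (-2 - I*sqrt(13)/25)**2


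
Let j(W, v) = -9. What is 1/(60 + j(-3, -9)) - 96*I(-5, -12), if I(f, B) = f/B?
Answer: -2039/51 ≈ -39.980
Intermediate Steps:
1/(60 + j(-3, -9)) - 96*I(-5, -12) = 1/(60 - 9) - (-480)/(-12) = 1/51 - (-480)*(-1)/12 = 1/51 - 96*5/12 = 1/51 - 40 = -2039/51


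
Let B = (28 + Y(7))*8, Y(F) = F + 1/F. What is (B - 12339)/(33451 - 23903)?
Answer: -84405/66836 ≈ -1.2629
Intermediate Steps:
B = 1968/7 (B = (28 + (7 + 1/7))*8 = (28 + (7 + ⅐))*8 = (28 + 50/7)*8 = (246/7)*8 = 1968/7 ≈ 281.14)
(B - 12339)/(33451 - 23903) = (1968/7 - 12339)/(33451 - 23903) = -84405/7/9548 = -84405/7*1/9548 = -84405/66836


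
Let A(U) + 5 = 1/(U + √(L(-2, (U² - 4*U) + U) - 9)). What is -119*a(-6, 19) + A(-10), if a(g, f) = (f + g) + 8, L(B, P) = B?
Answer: -277954/111 - I*√11/111 ≈ -2504.1 - 0.02988*I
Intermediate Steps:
a(g, f) = 8 + f + g
A(U) = -5 + 1/(U + I*√11) (A(U) = -5 + 1/(U + √(-2 - 9)) = -5 + 1/(U + √(-11)) = -5 + 1/(U + I*√11))
-119*a(-6, 19) + A(-10) = -119*(8 + 19 - 6) + (1 - 5*(-10) - 5*I*√11)/(-10 + I*√11) = -119*21 + (1 + 50 - 5*I*√11)/(-10 + I*√11) = -2499 + (51 - 5*I*√11)/(-10 + I*√11)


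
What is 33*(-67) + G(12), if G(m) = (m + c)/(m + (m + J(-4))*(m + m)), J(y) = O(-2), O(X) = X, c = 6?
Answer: -30953/14 ≈ -2210.9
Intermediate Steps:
J(y) = -2
G(m) = (6 + m)/(m + 2*m*(-2 + m)) (G(m) = (m + 6)/(m + (m - 2)*(m + m)) = (6 + m)/(m + (-2 + m)*(2*m)) = (6 + m)/(m + 2*m*(-2 + m)))
33*(-67) + G(12) = 33*(-67) + (6 + 12)/(12*(-3 + 2*12)) = -2211 + (1/12)*18/(-3 + 24) = -2211 + (1/12)*18/21 = -2211 + (1/12)*(1/21)*18 = -2211 + 1/14 = -30953/14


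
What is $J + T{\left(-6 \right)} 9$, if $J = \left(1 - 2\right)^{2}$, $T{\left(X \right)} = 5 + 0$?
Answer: $46$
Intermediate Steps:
$T{\left(X \right)} = 5$
$J = 1$ ($J = \left(-1\right)^{2} = 1$)
$J + T{\left(-6 \right)} 9 = 1 + 5 \cdot 9 = 1 + 45 = 46$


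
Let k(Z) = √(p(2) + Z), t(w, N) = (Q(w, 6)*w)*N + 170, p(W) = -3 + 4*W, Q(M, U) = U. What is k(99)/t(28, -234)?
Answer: -√26/19571 ≈ -0.00026054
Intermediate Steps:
t(w, N) = 170 + 6*N*w (t(w, N) = (6*w)*N + 170 = 6*N*w + 170 = 170 + 6*N*w)
k(Z) = √(5 + Z) (k(Z) = √((-3 + 4*2) + Z) = √((-3 + 8) + Z) = √(5 + Z))
k(99)/t(28, -234) = √(5 + 99)/(170 + 6*(-234)*28) = √104/(170 - 39312) = (2*√26)/(-39142) = (2*√26)*(-1/39142) = -√26/19571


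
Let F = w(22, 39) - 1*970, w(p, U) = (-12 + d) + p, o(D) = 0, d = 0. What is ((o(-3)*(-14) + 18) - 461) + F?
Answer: -1403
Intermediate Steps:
w(p, U) = -12 + p (w(p, U) = (-12 + 0) + p = -12 + p)
F = -960 (F = (-12 + 22) - 1*970 = 10 - 970 = -960)
((o(-3)*(-14) + 18) - 461) + F = ((0*(-14) + 18) - 461) - 960 = ((0 + 18) - 461) - 960 = (18 - 461) - 960 = -443 - 960 = -1403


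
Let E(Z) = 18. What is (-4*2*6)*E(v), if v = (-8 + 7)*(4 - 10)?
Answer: -864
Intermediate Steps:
v = 6 (v = -1*(-6) = 6)
(-4*2*6)*E(v) = (-4*2*6)*18 = -8*6*18 = -48*18 = -864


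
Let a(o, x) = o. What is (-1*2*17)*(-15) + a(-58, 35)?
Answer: 452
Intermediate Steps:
(-1*2*17)*(-15) + a(-58, 35) = (-1*2*17)*(-15) - 58 = -2*17*(-15) - 58 = -34*(-15) - 58 = 510 - 58 = 452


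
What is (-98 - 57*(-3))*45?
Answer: 3285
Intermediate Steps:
(-98 - 57*(-3))*45 = (-98 + 171)*45 = 73*45 = 3285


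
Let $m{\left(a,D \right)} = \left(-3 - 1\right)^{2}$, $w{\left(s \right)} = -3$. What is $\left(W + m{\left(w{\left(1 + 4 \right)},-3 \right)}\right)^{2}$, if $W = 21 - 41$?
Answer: $16$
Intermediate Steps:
$W = -20$ ($W = 21 - 41 = -20$)
$m{\left(a,D \right)} = 16$ ($m{\left(a,D \right)} = \left(-3 - 1\right)^{2} = \left(-4\right)^{2} = 16$)
$\left(W + m{\left(w{\left(1 + 4 \right)},-3 \right)}\right)^{2} = \left(-20 + 16\right)^{2} = \left(-4\right)^{2} = 16$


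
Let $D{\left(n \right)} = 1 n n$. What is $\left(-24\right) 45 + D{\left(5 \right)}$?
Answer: $-1055$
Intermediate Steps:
$D{\left(n \right)} = n^{2}$ ($D{\left(n \right)} = n n = n^{2}$)
$\left(-24\right) 45 + D{\left(5 \right)} = \left(-24\right) 45 + 5^{2} = -1080 + 25 = -1055$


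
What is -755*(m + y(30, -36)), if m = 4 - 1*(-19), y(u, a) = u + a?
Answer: -12835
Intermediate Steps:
y(u, a) = a + u
m = 23 (m = 4 + 19 = 23)
-755*(m + y(30, -36)) = -755*(23 + (-36 + 30)) = -755*(23 - 6) = -755*17 = -12835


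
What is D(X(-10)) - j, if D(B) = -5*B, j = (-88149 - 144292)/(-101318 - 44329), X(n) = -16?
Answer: 11419319/145647 ≈ 78.404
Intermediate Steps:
j = 232441/145647 (j = -232441/(-145647) = -232441*(-1/145647) = 232441/145647 ≈ 1.5959)
D(X(-10)) - j = -5*(-16) - 1*232441/145647 = 80 - 232441/145647 = 11419319/145647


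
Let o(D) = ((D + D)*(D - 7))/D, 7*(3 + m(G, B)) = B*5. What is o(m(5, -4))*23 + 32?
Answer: -3916/7 ≈ -559.43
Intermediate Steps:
m(G, B) = -3 + 5*B/7 (m(G, B) = -3 + (B*5)/7 = -3 + (5*B)/7 = -3 + 5*B/7)
o(D) = -14 + 2*D (o(D) = ((2*D)*(-7 + D))/D = (2*D*(-7 + D))/D = -14 + 2*D)
o(m(5, -4))*23 + 32 = (-14 + 2*(-3 + (5/7)*(-4)))*23 + 32 = (-14 + 2*(-3 - 20/7))*23 + 32 = (-14 + 2*(-41/7))*23 + 32 = (-14 - 82/7)*23 + 32 = -180/7*23 + 32 = -4140/7 + 32 = -3916/7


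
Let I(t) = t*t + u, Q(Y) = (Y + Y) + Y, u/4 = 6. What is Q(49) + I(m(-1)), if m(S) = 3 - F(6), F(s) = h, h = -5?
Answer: 235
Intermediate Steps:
F(s) = -5
u = 24 (u = 4*6 = 24)
m(S) = 8 (m(S) = 3 - 1*(-5) = 3 + 5 = 8)
Q(Y) = 3*Y (Q(Y) = 2*Y + Y = 3*Y)
I(t) = 24 + t**2 (I(t) = t*t + 24 = t**2 + 24 = 24 + t**2)
Q(49) + I(m(-1)) = 3*49 + (24 + 8**2) = 147 + (24 + 64) = 147 + 88 = 235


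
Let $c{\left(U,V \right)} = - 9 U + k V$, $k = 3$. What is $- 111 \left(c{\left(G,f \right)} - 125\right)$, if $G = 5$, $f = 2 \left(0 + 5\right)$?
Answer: $15540$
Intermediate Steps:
$f = 10$ ($f = 2 \cdot 5 = 10$)
$c{\left(U,V \right)} = - 9 U + 3 V$
$- 111 \left(c{\left(G,f \right)} - 125\right) = - 111 \left(\left(\left(-9\right) 5 + 3 \cdot 10\right) - 125\right) = - 111 \left(\left(-45 + 30\right) - 125\right) = - 111 \left(-15 - 125\right) = \left(-111\right) \left(-140\right) = 15540$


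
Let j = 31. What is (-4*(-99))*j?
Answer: 12276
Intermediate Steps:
(-4*(-99))*j = -4*(-99)*31 = 396*31 = 12276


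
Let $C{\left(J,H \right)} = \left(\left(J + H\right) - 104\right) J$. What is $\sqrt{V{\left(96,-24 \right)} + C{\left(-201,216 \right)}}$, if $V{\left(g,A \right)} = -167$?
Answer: $\sqrt{17722} \approx 133.12$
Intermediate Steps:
$C{\left(J,H \right)} = J \left(-104 + H + J\right)$ ($C{\left(J,H \right)} = \left(\left(H + J\right) - 104\right) J = \left(-104 + H + J\right) J = J \left(-104 + H + J\right)$)
$\sqrt{V{\left(96,-24 \right)} + C{\left(-201,216 \right)}} = \sqrt{-167 - 201 \left(-104 + 216 - 201\right)} = \sqrt{-167 - -17889} = \sqrt{-167 + 17889} = \sqrt{17722}$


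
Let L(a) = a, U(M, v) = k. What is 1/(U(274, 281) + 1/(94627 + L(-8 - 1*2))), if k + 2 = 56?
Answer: 94617/5109319 ≈ 0.018519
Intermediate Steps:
k = 54 (k = -2 + 56 = 54)
U(M, v) = 54
1/(U(274, 281) + 1/(94627 + L(-8 - 1*2))) = 1/(54 + 1/(94627 + (-8 - 1*2))) = 1/(54 + 1/(94627 + (-8 - 2))) = 1/(54 + 1/(94627 - 10)) = 1/(54 + 1/94617) = 1/(5109319/94617) = 94617/5109319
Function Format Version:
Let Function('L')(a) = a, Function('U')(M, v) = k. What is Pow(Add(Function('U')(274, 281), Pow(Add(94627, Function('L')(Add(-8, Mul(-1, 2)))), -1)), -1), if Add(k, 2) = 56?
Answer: Rational(94617, 5109319) ≈ 0.018519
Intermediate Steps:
k = 54 (k = Add(-2, 56) = 54)
Function('U')(M, v) = 54
Pow(Add(Function('U')(274, 281), Pow(Add(94627, Function('L')(Add(-8, Mul(-1, 2)))), -1)), -1) = Pow(Add(54, Pow(Add(94627, Add(-8, Mul(-1, 2))), -1)), -1) = Pow(Add(54, Pow(Add(94627, Add(-8, -2)), -1)), -1) = Pow(Add(54, Pow(Add(94627, -10), -1)), -1) = Pow(Add(54, Pow(94617, -1)), -1) = Pow(Add(54, Rational(1, 94617)), -1) = Pow(Rational(5109319, 94617), -1) = Rational(94617, 5109319)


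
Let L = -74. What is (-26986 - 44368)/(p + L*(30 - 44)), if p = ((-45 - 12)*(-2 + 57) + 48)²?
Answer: -71354/9530605 ≈ -0.0074868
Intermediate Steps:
p = 9529569 (p = (-57*55 + 48)² = (-3135 + 48)² = (-3087)² = 9529569)
(-26986 - 44368)/(p + L*(30 - 44)) = (-26986 - 44368)/(9529569 - 74*(30 - 44)) = -71354/(9529569 - 74*(-14)) = -71354/(9529569 + 1036) = -71354/9530605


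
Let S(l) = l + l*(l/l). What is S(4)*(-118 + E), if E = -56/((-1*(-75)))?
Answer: -71248/75 ≈ -949.97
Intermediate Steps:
S(l) = 2*l (S(l) = l + l*1 = l + l = 2*l)
E = -56/75 ≈ -0.74667
S(4)*(-118 + E) = (2*4)*(-118 - 56/75) = 8*(-8906/75) = -71248/75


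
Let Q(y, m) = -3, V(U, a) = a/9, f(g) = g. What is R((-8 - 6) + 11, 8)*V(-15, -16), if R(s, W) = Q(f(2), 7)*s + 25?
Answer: -544/9 ≈ -60.444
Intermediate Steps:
V(U, a) = a/9 (V(U, a) = a*(⅑) = a/9)
R(s, W) = 25 - 3*s (R(s, W) = -3*s + 25 = 25 - 3*s)
R((-8 - 6) + 11, 8)*V(-15, -16) = (25 - 3*((-8 - 6) + 11))*((⅑)*(-16)) = (25 - 3*(-14 + 11))*(-16/9) = (25 - 3*(-3))*(-16/9) = (25 + 9)*(-16/9) = 34*(-16/9) = -544/9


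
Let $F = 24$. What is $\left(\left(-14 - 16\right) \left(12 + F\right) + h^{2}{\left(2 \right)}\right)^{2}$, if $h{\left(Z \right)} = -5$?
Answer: $1113025$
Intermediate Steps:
$\left(\left(-14 - 16\right) \left(12 + F\right) + h^{2}{\left(2 \right)}\right)^{2} = \left(\left(-14 - 16\right) \left(12 + 24\right) + \left(-5\right)^{2}\right)^{2} = \left(\left(-30\right) 36 + 25\right)^{2} = \left(-1080 + 25\right)^{2} = \left(-1055\right)^{2} = 1113025$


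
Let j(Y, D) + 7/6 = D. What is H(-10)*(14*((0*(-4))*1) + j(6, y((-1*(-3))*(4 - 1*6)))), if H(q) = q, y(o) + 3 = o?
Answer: 305/3 ≈ 101.67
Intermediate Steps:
y(o) = -3 + o
j(Y, D) = -7/6 + D
H(-10)*(14*((0*(-4))*1) + j(6, y((-1*(-3))*(4 - 1*6)))) = -10*(14*((0*(-4))*1) + (-7/6 + (-3 + (-1*(-3))*(4 - 1*6)))) = -10*(14*(0*1) + (-7/6 + (-3 + 3*(4 - 6)))) = -10*(14*0 + (-7/6 + (-3 + 3*(-2)))) = -10*(0 + (-7/6 + (-3 - 6))) = -10*(0 + (-7/6 - 9)) = -10*(0 - 61/6) = -10*(-61/6) = 305/3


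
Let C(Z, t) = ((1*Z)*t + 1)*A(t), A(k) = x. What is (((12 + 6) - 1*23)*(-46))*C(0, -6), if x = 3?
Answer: 690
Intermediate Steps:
A(k) = 3
C(Z, t) = 3 + 3*Z*t (C(Z, t) = ((1*Z)*t + 1)*3 = (Z*t + 1)*3 = (1 + Z*t)*3 = 3 + 3*Z*t)
(((12 + 6) - 1*23)*(-46))*C(0, -6) = (((12 + 6) - 1*23)*(-46))*(3 + 3*0*(-6)) = ((18 - 23)*(-46))*(3 + 0) = -5*(-46)*3 = 230*3 = 690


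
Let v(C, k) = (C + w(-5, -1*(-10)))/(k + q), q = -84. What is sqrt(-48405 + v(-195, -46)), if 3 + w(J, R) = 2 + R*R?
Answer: I*sqrt(204508005)/65 ≈ 220.01*I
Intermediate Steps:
w(J, R) = -1 + R**2 (w(J, R) = -3 + (2 + R*R) = -3 + (2 + R**2) = -1 + R**2)
v(C, k) = (99 + C)/(-84 + k) (v(C, k) = (C + (-1 + (-1*(-10))**2))/(k - 84) = (C + (-1 + 10**2))/(-84 + k) = (C + (-1 + 100))/(-84 + k) = (C + 99)/(-84 + k) = (99 + C)/(-84 + k))
sqrt(-48405 + v(-195, -46)) = sqrt(-48405 + (99 - 195)/(-84 - 46)) = sqrt(-48405 - 96/(-130)) = sqrt(-48405 - 1/130*(-96)) = sqrt(-48405 + 48/65) = sqrt(-3146277/65) = I*sqrt(204508005)/65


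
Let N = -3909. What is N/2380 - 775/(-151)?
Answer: 1254241/359380 ≈ 3.4900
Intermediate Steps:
N/2380 - 775/(-151) = -3909/2380 - 775/(-151) = -3909*1/2380 - 775*(-1/151) = -3909/2380 + 775/151 = 1254241/359380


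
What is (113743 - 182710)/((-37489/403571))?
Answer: 27833081157/37489 ≈ 7.4243e+5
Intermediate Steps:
(113743 - 182710)/((-37489/403571)) = -68967/((-37489*1/403571)) = -68967/(-37489/403571) = -68967*(-403571/37489) = 27833081157/37489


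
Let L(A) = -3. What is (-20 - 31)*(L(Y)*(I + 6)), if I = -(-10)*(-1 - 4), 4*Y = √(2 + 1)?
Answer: -6732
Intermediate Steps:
Y = √3/4 (Y = √(2 + 1)/4 = √3/4 ≈ 0.43301)
I = -50 (I = -(-10)*(-5) = -2*25 = -50)
(-20 - 31)*(L(Y)*(I + 6)) = (-20 - 31)*(-3*(-50 + 6)) = -(-153)*(-44) = -51*132 = -6732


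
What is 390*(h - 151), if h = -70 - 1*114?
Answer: -130650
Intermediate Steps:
h = -184 (h = -70 - 114 = -184)
390*(h - 151) = 390*(-184 - 151) = 390*(-335) = -130650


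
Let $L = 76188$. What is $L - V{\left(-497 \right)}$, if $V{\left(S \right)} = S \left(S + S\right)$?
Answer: $-417830$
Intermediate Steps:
$V{\left(S \right)} = 2 S^{2}$ ($V{\left(S \right)} = S 2 S = 2 S^{2}$)
$L - V{\left(-497 \right)} = 76188 - 2 \left(-497\right)^{2} = 76188 - 2 \cdot 247009 = 76188 - 494018 = -417830$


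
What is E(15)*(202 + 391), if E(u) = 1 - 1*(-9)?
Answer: 5930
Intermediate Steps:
E(u) = 10 (E(u) = 1 + 9 = 10)
E(15)*(202 + 391) = 10*(202 + 391) = 10*593 = 5930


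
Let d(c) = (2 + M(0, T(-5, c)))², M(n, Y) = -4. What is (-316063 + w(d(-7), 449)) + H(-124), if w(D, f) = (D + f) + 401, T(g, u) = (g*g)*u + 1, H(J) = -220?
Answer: -315429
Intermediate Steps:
T(g, u) = 1 + u*g² (T(g, u) = g²*u + 1 = u*g² + 1 = 1 + u*g²)
d(c) = 4 (d(c) = (2 - 4)² = (-2)² = 4)
w(D, f) = 401 + D + f
(-316063 + w(d(-7), 449)) + H(-124) = (-316063 + (401 + 4 + 449)) - 220 = (-316063 + 854) - 220 = -315209 - 220 = -315429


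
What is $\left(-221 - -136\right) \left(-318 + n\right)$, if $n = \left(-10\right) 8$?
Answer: $33830$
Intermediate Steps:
$n = -80$
$\left(-221 - -136\right) \left(-318 + n\right) = \left(-221 - -136\right) \left(-318 - 80\right) = \left(-221 + 136\right) \left(-398\right) = \left(-85\right) \left(-398\right) = 33830$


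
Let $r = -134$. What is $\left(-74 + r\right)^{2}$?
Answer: $43264$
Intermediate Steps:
$\left(-74 + r\right)^{2} = \left(-74 - 134\right)^{2} = \left(-208\right)^{2} = 43264$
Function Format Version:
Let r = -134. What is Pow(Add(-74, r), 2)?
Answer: 43264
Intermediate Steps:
Pow(Add(-74, r), 2) = Pow(Add(-74, -134), 2) = Pow(-208, 2) = 43264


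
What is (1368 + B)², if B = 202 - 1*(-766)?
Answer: 5456896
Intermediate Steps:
B = 968 (B = 202 + 766 = 968)
(1368 + B)² = (1368 + 968)² = 2336² = 5456896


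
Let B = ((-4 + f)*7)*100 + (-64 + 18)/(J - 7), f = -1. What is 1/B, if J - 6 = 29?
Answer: -14/49023 ≈ -0.00028558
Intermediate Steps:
J = 35 (J = 6 + 29 = 35)
B = -49023/14 (B = ((-4 - 1)*7)*100 + (-64 + 18)/(35 - 7) = -5*7*100 - 46/28 = -35*100 - 46*1/28 = -3500 - 23/14 = -49023/14 ≈ -3501.6)
1/B = 1/(-49023/14) = -14/49023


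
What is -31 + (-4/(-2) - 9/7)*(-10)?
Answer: -267/7 ≈ -38.143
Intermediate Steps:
-31 + (-4/(-2) - 9/7)*(-10) = -31 + (-4*(-1/2) - 9*1/7)*(-10) = -31 + (2 - 9/7)*(-10) = -31 + (5/7)*(-10) = -31 - 50/7 = -267/7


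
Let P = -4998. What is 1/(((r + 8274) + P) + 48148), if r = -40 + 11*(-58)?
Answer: 1/50746 ≈ 1.9706e-5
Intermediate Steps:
r = -678 (r = -40 - 638 = -678)
1/(((r + 8274) + P) + 48148) = 1/(((-678 + 8274) - 4998) + 48148) = 1/((7596 - 4998) + 48148) = 1/(2598 + 48148) = 1/50746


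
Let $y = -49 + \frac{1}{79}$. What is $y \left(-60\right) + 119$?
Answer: $\frac{241601}{79} \approx 3058.2$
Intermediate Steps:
$y = - \frac{3870}{79}$ ($y = -49 + \frac{1}{79} = - \frac{3870}{79} \approx -48.987$)
$y \left(-60\right) + 119 = \left(- \frac{3870}{79}\right) \left(-60\right) + 119 = \frac{232200}{79} + 119 = \frac{241601}{79}$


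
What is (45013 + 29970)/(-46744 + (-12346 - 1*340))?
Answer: -74983/59430 ≈ -1.2617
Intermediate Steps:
(45013 + 29970)/(-46744 + (-12346 - 1*340)) = 74983/(-46744 + (-12346 - 340)) = 74983/(-46744 - 12686) = 74983/(-59430) = 74983*(-1/59430) = -74983/59430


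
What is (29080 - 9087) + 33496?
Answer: 53489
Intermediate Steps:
(29080 - 9087) + 33496 = 19993 + 33496 = 53489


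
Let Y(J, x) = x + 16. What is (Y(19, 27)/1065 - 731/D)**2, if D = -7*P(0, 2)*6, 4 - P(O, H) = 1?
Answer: 68283438721/2000772900 ≈ 34.129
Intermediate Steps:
P(O, H) = 3 (P(O, H) = 4 - 1*1 = 4 - 1 = 3)
D = -126 (D = -7*3*6 = -21*6 = -126)
Y(J, x) = 16 + x
(Y(19, 27)/1065 - 731/D)**2 = ((16 + 27)/1065 - 731/(-126))**2 = (43*(1/1065) - 731*(-1)/126)**2 = (43/1065 - 1*(-731/126))**2 = (43/1065 + 731/126)**2 = (261311/44730)**2 = 68283438721/2000772900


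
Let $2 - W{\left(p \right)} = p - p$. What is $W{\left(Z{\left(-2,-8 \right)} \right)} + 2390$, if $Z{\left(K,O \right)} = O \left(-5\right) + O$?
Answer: $2392$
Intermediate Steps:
$Z{\left(K,O \right)} = - 4 O$ ($Z{\left(K,O \right)} = - 5 O + O = - 4 O$)
$W{\left(p \right)} = 2$ ($W{\left(p \right)} = 2 - \left(p - p\right) = 2 - 0 = 2 + 0 = 2$)
$W{\left(Z{\left(-2,-8 \right)} \right)} + 2390 = 2 + 2390 = 2392$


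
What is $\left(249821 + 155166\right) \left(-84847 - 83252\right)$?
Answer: $-68077909713$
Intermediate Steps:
$\left(249821 + 155166\right) \left(-84847 - 83252\right) = 404987 \left(-168099\right) = -68077909713$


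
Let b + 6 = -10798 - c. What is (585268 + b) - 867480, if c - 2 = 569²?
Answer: -616779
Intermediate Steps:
c = 323763 (c = 2 + 569² = 2 + 323761 = 323763)
b = -334567 (b = -6 + (-10798 - 1*323763) = -6 + (-10798 - 323763) = -6 - 334561 = -334567)
(585268 + b) - 867480 = (585268 - 334567) - 867480 = 250701 - 867480 = -616779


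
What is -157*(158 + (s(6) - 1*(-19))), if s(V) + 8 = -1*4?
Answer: -25905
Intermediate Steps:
s(V) = -12 (s(V) = -8 - 1*4 = -8 - 4 = -12)
-157*(158 + (s(6) - 1*(-19))) = -157*(158 + (-12 - 1*(-19))) = -157*(158 + (-12 + 19)) = -157*(158 + 7) = -157*165 = -25905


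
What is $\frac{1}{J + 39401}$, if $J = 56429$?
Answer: $\frac{1}{95830} \approx 1.0435 \cdot 10^{-5}$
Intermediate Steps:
$\frac{1}{J + 39401} = \frac{1}{56429 + 39401} = \frac{1}{95830}$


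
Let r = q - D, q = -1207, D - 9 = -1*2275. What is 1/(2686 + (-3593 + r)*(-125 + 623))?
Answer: -1/1259246 ≈ -7.9413e-7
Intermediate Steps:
D = -2266 (D = 9 - 1*2275 = 9 - 2275 = -2266)
r = 1059 (r = -1207 - 1*(-2266) = -1207 + 2266 = 1059)
1/(2686 + (-3593 + r)*(-125 + 623)) = 1/(2686 + (-3593 + 1059)*(-125 + 623)) = 1/(2686 - 2534*498) = 1/(2686 - 1261932) = 1/(-1259246) = -1/1259246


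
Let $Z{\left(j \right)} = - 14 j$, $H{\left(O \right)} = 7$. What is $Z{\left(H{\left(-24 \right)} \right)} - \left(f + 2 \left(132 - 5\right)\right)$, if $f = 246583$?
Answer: $-246935$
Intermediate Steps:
$Z{\left(H{\left(-24 \right)} \right)} - \left(f + 2 \left(132 - 5\right)\right) = \left(-14\right) 7 - \left(246583 + 2 \left(132 - 5\right)\right) = -98 - \left(246583 + 2 \cdot 127\right) = -98 - \left(246583 + 254\right) = -98 - 246837 = -246935$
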